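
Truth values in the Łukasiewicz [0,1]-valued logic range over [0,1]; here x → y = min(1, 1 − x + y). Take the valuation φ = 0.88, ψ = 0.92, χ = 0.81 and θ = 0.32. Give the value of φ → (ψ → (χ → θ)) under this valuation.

χ → θ = min(1, 1 − 0.81 + 0.32) = min(1, 0.51) = 0.51
ψ → (χ → θ) = min(1, 1 − 0.92 + 0.51) = min(1, 0.59) = 0.59
φ → (ψ → (χ → θ)) = min(1, 1 − 0.88 + 0.59) = min(1, 0.71) = 0.71

0.71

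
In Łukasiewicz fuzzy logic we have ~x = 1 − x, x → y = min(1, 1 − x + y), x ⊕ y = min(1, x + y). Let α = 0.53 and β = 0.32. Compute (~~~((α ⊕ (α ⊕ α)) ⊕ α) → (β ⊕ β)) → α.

0.53

α ⊕ α = min(1, 0.53 + 0.53) = min(1, 1.06) = 1.00
α ⊕ (α ⊕ α) = min(1, 0.53 + 1.00) = min(1, 1.53) = 1.00
(α ⊕ (α ⊕ α)) ⊕ α = min(1, 1.00 + 0.53) = min(1, 1.53) = 1.00
~((α ⊕ (α ⊕ α)) ⊕ α) = 1 − 1.00 = 0.00
~~((α ⊕ (α ⊕ α)) ⊕ α) = 1 − 0.00 = 1.00
~~~((α ⊕ (α ⊕ α)) ⊕ α) = 1 − 1.00 = 0.00
β ⊕ β = min(1, 0.32 + 0.32) = min(1, 0.64) = 0.64
~~~((α ⊕ (α ⊕ α)) ⊕ α) → (β ⊕ β) = min(1, 1 − 0.00 + 0.64) = min(1, 1.64) = 1.00
(~~~((α ⊕ (α ⊕ α)) ⊕ α) → (β ⊕ β)) → α = min(1, 1 − 1.00 + 0.53) = min(1, 0.53) = 0.53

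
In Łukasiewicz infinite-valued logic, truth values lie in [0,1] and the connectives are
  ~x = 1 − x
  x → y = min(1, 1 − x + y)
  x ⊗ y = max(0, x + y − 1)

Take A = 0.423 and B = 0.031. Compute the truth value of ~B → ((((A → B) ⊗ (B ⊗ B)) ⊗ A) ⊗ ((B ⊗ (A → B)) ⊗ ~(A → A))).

~B = 1 − 0.031 = 0.969
A → B = min(1, 1 − 0.423 + 0.031) = min(1, 0.608) = 0.608
B ⊗ B = max(0, 0.031 + 0.031 − 1) = max(0, -0.938) = 0.000
(A → B) ⊗ (B ⊗ B) = max(0, 0.608 + 0.000 − 1) = max(0, -0.392) = 0.000
((A → B) ⊗ (B ⊗ B)) ⊗ A = max(0, 0.000 + 0.423 − 1) = max(0, -0.577) = 0.000
B ⊗ (A → B) = max(0, 0.031 + 0.608 − 1) = max(0, -0.361) = 0.000
A → A = min(1, 1 − 0.423 + 0.423) = min(1, 1.000) = 1.000
~(A → A) = 1 − 1.000 = 0.000
(B ⊗ (A → B)) ⊗ ~(A → A) = max(0, 0.000 + 0.000 − 1) = max(0, -1.000) = 0.000
(((A → B) ⊗ (B ⊗ B)) ⊗ A) ⊗ ((B ⊗ (A → B)) ⊗ ~(A → A)) = max(0, 0.000 + 0.000 − 1) = max(0, -1.000) = 0.000
~B → ((((A → B) ⊗ (B ⊗ B)) ⊗ A) ⊗ ((B ⊗ (A → B)) ⊗ ~(A → A))) = min(1, 1 − 0.969 + 0.000) = min(1, 0.031) = 0.031

0.031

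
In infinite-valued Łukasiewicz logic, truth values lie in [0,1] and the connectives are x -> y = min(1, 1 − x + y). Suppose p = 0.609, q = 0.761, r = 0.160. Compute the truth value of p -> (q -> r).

q -> r = min(1, 1 − 0.761 + 0.160) = min(1, 0.399) = 0.399
p -> (q -> r) = min(1, 1 − 0.609 + 0.399) = min(1, 0.790) = 0.790

0.790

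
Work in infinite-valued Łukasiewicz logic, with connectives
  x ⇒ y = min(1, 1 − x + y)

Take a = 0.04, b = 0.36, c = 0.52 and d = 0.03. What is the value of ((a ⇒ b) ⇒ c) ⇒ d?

0.51

a ⇒ b = min(1, 1 − 0.04 + 0.36) = min(1, 1.32) = 1.00
(a ⇒ b) ⇒ c = min(1, 1 − 1.00 + 0.52) = min(1, 0.52) = 0.52
((a ⇒ b) ⇒ c) ⇒ d = min(1, 1 − 0.52 + 0.03) = min(1, 0.51) = 0.51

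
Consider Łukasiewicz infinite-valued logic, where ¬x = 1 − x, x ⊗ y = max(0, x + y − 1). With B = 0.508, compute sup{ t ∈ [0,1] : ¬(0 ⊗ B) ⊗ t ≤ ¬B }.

0 ⊗ B = max(0, 0.000 + 0.508 − 1) = max(0, -0.492) = 0.000
¬(0 ⊗ B) = 1 − 0.000 = 1.000
So the left factor is ¬(0 ⊗ B) = 1.000.
¬B = 1 − 0.508 = 0.492
So the right-hand bound is ¬B = 0.492.
The residuum of the Łukasiewicz t-norm gives the supremum: min(1, 1 − 1.000 + 0.492).
1 − 1.000 + 0.492 = 0.492, so t = min(1, 0.492) = 0.492.
Check: 1.000 ⊗ 0.492 = max(0, 0.492) = 0.492 ≤ 0.492.

0.492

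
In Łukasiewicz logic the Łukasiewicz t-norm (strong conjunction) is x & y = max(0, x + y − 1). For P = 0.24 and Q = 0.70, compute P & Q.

0.00

P & Q = max(0, 0.24 + 0.70 − 1) = max(0, -0.06) = 0.00
For comparison, the Gödel (minimum) t-norm min(x, y) would give 0.24.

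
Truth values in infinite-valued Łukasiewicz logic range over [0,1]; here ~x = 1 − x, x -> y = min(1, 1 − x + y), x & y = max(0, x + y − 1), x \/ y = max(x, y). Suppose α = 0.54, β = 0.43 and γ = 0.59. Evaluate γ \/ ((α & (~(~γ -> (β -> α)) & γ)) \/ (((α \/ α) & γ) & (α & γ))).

~γ = 1 − 0.59 = 0.41
β -> α = min(1, 1 − 0.43 + 0.54) = min(1, 1.11) = 1.00
~γ -> (β -> α) = min(1, 1 − 0.41 + 1.00) = min(1, 1.59) = 1.00
~(~γ -> (β -> α)) = 1 − 1.00 = 0.00
~(~γ -> (β -> α)) & γ = max(0, 0.00 + 0.59 − 1) = max(0, -0.41) = 0.00
α & (~(~γ -> (β -> α)) & γ) = max(0, 0.54 + 0.00 − 1) = max(0, -0.46) = 0.00
α \/ α = max(0.54, 0.54) = 0.54
(α \/ α) & γ = max(0, 0.54 + 0.59 − 1) = max(0, 0.13) = 0.13
α & γ = max(0, 0.54 + 0.59 − 1) = max(0, 0.13) = 0.13
((α \/ α) & γ) & (α & γ) = max(0, 0.13 + 0.13 − 1) = max(0, -0.74) = 0.00
(α & (~(~γ -> (β -> α)) & γ)) \/ (((α \/ α) & γ) & (α & γ)) = max(0.00, 0.00) = 0.00
γ \/ ((α & (~(~γ -> (β -> α)) & γ)) \/ (((α \/ α) & γ) & (α & γ))) = max(0.59, 0.00) = 0.59

0.59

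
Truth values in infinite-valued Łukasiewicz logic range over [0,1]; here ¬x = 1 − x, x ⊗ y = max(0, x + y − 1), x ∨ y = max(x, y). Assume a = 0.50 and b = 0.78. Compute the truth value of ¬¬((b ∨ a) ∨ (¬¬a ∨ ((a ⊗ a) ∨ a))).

b ∨ a = max(0.78, 0.50) = 0.78
¬a = 1 − 0.50 = 0.50
¬¬a = 1 − 0.50 = 0.50
a ⊗ a = max(0, 0.50 + 0.50 − 1) = max(0, 0.00) = 0.00
(a ⊗ a) ∨ a = max(0.00, 0.50) = 0.50
¬¬a ∨ ((a ⊗ a) ∨ a) = max(0.50, 0.50) = 0.50
(b ∨ a) ∨ (¬¬a ∨ ((a ⊗ a) ∨ a)) = max(0.78, 0.50) = 0.78
¬((b ∨ a) ∨ (¬¬a ∨ ((a ⊗ a) ∨ a))) = 1 − 0.78 = 0.22
¬¬((b ∨ a) ∨ (¬¬a ∨ ((a ⊗ a) ∨ a))) = 1 − 0.22 = 0.78

0.78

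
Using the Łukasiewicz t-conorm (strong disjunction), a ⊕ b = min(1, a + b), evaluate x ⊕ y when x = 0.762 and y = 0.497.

x ⊕ y = min(1, 0.762 + 0.497) = min(1, 1.259) = 1.000
For comparison, the Gödel t-conorm max(a, b) would give 0.762.

1.000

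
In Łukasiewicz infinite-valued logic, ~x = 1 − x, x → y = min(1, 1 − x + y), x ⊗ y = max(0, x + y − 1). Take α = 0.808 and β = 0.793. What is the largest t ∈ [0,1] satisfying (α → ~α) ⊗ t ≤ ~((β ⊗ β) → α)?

~α = 1 − 0.808 = 0.192
α → ~α = min(1, 1 − 0.808 + 0.192) = min(1, 0.384) = 0.384
So the left factor is α → ~α = 0.384.
β ⊗ β = max(0, 0.793 + 0.793 − 1) = max(0, 0.586) = 0.586
(β ⊗ β) → α = min(1, 1 − 0.586 + 0.808) = min(1, 1.222) = 1.000
~((β ⊗ β) → α) = 1 − 1.000 = 0.000
So the right-hand bound is ~((β ⊗ β) → α) = 0.000.
The residuum of the Łukasiewicz t-norm gives the supremum: min(1, 1 − 0.384 + 0.000).
1 − 0.384 + 0.000 = 0.616, so t = min(1, 0.616) = 0.616.
Check: 0.384 ⊗ 0.616 = max(0, 0.000) = 0.000 ≤ 0.000.

0.616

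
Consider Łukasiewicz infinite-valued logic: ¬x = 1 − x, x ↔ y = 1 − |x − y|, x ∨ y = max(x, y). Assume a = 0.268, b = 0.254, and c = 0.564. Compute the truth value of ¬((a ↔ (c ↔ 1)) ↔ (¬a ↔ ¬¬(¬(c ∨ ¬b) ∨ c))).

c ↔ 1 = 1 − |0.564 − 1.000| = 1 − 0.436 = 0.564
a ↔ (c ↔ 1) = 1 − |0.268 − 0.564| = 1 − 0.296 = 0.704
¬a = 1 − 0.268 = 0.732
¬b = 1 − 0.254 = 0.746
c ∨ ¬b = max(0.564, 0.746) = 0.746
¬(c ∨ ¬b) = 1 − 0.746 = 0.254
¬(c ∨ ¬b) ∨ c = max(0.254, 0.564) = 0.564
¬(¬(c ∨ ¬b) ∨ c) = 1 − 0.564 = 0.436
¬¬(¬(c ∨ ¬b) ∨ c) = 1 − 0.436 = 0.564
¬a ↔ ¬¬(¬(c ∨ ¬b) ∨ c) = 1 − |0.732 − 0.564| = 1 − 0.168 = 0.832
(a ↔ (c ↔ 1)) ↔ (¬a ↔ ¬¬(¬(c ∨ ¬b) ∨ c)) = 1 − |0.704 − 0.832| = 1 − 0.128 = 0.872
¬((a ↔ (c ↔ 1)) ↔ (¬a ↔ ¬¬(¬(c ∨ ¬b) ∨ c))) = 1 − 0.872 = 0.128

0.128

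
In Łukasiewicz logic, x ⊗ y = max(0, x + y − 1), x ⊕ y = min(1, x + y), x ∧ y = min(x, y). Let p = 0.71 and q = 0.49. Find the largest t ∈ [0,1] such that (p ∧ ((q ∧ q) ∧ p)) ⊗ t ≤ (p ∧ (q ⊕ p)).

1.00

q ∧ q = min(0.49, 0.49) = 0.49
(q ∧ q) ∧ p = min(0.49, 0.71) = 0.49
p ∧ ((q ∧ q) ∧ p) = min(0.71, 0.49) = 0.49
So the left factor is p ∧ ((q ∧ q) ∧ p) = 0.49.
q ⊕ p = min(1, 0.49 + 0.71) = min(1, 1.20) = 1.00
p ∧ (q ⊕ p) = min(0.71, 1.00) = 0.71
So the right-hand bound is p ∧ (q ⊕ p) = 0.71.
The residuum of the Łukasiewicz t-norm gives the supremum: min(1, 1 − 0.49 + 0.71).
1 − 0.49 + 0.71 = 1.22, so t = min(1, 1.22) = 1.00.
Check: 0.49 ⊗ 1.00 = max(0, 0.49) = 0.49 ≤ 0.71.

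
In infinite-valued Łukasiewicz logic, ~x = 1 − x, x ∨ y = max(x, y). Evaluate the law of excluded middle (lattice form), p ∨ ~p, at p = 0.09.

~p = 1 − 0.09 = 0.91
p ∨ ~p = max(0.09, 0.91) = 0.91
(The value 0.91 < 1 shows this instance is not satisfied; not a Ł∞-tautology — its value is max(a, 1−a).)

0.91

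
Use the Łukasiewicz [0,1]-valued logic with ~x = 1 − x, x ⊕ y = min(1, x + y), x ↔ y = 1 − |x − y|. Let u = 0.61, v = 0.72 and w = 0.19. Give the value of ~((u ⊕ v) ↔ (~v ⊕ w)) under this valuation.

u ⊕ v = min(1, 0.61 + 0.72) = min(1, 1.33) = 1.00
~v = 1 − 0.72 = 0.28
~v ⊕ w = min(1, 0.28 + 0.19) = min(1, 0.47) = 0.47
(u ⊕ v) ↔ (~v ⊕ w) = 1 − |1.00 − 0.47| = 1 − 0.53 = 0.47
~((u ⊕ v) ↔ (~v ⊕ w)) = 1 − 0.47 = 0.53

0.53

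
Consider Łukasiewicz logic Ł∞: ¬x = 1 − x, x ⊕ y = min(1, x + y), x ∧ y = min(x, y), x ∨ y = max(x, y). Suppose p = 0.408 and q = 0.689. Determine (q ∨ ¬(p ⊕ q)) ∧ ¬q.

p ⊕ q = min(1, 0.408 + 0.689) = min(1, 1.097) = 1.000
¬(p ⊕ q) = 1 − 1.000 = 0.000
q ∨ ¬(p ⊕ q) = max(0.689, 0.000) = 0.689
¬q = 1 − 0.689 = 0.311
(q ∨ ¬(p ⊕ q)) ∧ ¬q = min(0.689, 0.311) = 0.311

0.311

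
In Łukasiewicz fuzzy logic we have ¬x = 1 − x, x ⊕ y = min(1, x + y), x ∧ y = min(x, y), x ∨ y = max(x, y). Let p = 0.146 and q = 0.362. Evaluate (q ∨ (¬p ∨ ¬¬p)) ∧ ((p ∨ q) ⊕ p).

¬p = 1 − 0.146 = 0.854
¬¬p = 1 − 0.854 = 0.146
¬p ∨ ¬¬p = max(0.854, 0.146) = 0.854
q ∨ (¬p ∨ ¬¬p) = max(0.362, 0.854) = 0.854
p ∨ q = max(0.146, 0.362) = 0.362
(p ∨ q) ⊕ p = min(1, 0.362 + 0.146) = min(1, 0.508) = 0.508
(q ∨ (¬p ∨ ¬¬p)) ∧ ((p ∨ q) ⊕ p) = min(0.854, 0.508) = 0.508

0.508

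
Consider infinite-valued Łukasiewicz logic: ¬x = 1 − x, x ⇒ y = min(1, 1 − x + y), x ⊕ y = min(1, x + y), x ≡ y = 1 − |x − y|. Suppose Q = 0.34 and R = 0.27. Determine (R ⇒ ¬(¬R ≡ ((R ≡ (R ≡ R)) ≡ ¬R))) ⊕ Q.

1.00

¬R = 1 − 0.27 = 0.73
R ≡ R = 1 − |0.27 − 0.27| = 1 − 0.00 = 1.00
R ≡ (R ≡ R) = 1 − |0.27 − 1.00| = 1 − 0.73 = 0.27
(R ≡ (R ≡ R)) ≡ ¬R = 1 − |0.27 − 0.73| = 1 − 0.46 = 0.54
¬R ≡ ((R ≡ (R ≡ R)) ≡ ¬R) = 1 − |0.73 − 0.54| = 1 − 0.19 = 0.81
¬(¬R ≡ ((R ≡ (R ≡ R)) ≡ ¬R)) = 1 − 0.81 = 0.19
R ⇒ ¬(¬R ≡ ((R ≡ (R ≡ R)) ≡ ¬R)) = min(1, 1 − 0.27 + 0.19) = min(1, 0.92) = 0.92
(R ⇒ ¬(¬R ≡ ((R ≡ (R ≡ R)) ≡ ¬R))) ⊕ Q = min(1, 0.92 + 0.34) = min(1, 1.26) = 1.00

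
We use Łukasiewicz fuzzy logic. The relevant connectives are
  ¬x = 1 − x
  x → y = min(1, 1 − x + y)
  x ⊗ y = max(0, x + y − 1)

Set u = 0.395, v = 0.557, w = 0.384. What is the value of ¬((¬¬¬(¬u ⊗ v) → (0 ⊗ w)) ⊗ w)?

¬u = 1 − 0.395 = 0.605
¬u ⊗ v = max(0, 0.605 + 0.557 − 1) = max(0, 0.162) = 0.162
¬(¬u ⊗ v) = 1 − 0.162 = 0.838
¬¬(¬u ⊗ v) = 1 − 0.838 = 0.162
¬¬¬(¬u ⊗ v) = 1 − 0.162 = 0.838
0 ⊗ w = max(0, 0.000 + 0.384 − 1) = max(0, -0.616) = 0.000
¬¬¬(¬u ⊗ v) → (0 ⊗ w) = min(1, 1 − 0.838 + 0.000) = min(1, 0.162) = 0.162
(¬¬¬(¬u ⊗ v) → (0 ⊗ w)) ⊗ w = max(0, 0.162 + 0.384 − 1) = max(0, -0.454) = 0.000
¬((¬¬¬(¬u ⊗ v) → (0 ⊗ w)) ⊗ w) = 1 − 0.000 = 1.000

1.000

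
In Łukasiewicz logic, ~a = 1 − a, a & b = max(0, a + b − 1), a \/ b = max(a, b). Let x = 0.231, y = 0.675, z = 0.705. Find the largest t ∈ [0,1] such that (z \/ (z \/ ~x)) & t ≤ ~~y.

~x = 1 − 0.231 = 0.769
z \/ ~x = max(0.705, 0.769) = 0.769
z \/ (z \/ ~x) = max(0.705, 0.769) = 0.769
So the left factor is z \/ (z \/ ~x) = 0.769.
~y = 1 − 0.675 = 0.325
~~y = 1 − 0.325 = 0.675
So the right-hand bound is ~~y = 0.675.
The residuum of the Łukasiewicz t-norm gives the supremum: min(1, 1 − 0.769 + 0.675).
1 − 0.769 + 0.675 = 0.906, so t = min(1, 0.906) = 0.906.
Check: 0.769 & 0.906 = max(0, 0.675) = 0.675 ≤ 0.675.

0.906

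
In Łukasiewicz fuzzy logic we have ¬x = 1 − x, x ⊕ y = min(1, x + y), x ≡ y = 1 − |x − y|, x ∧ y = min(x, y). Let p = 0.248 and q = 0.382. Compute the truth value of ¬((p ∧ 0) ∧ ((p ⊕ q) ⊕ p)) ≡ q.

0.382

p ∧ 0 = min(0.248, 0.000) = 0.000
p ⊕ q = min(1, 0.248 + 0.382) = min(1, 0.630) = 0.630
(p ⊕ q) ⊕ p = min(1, 0.630 + 0.248) = min(1, 0.878) = 0.878
(p ∧ 0) ∧ ((p ⊕ q) ⊕ p) = min(0.000, 0.878) = 0.000
¬((p ∧ 0) ∧ ((p ⊕ q) ⊕ p)) = 1 − 0.000 = 1.000
¬((p ∧ 0) ∧ ((p ⊕ q) ⊕ p)) ≡ q = 1 − |1.000 − 0.382| = 1 − 0.618 = 0.382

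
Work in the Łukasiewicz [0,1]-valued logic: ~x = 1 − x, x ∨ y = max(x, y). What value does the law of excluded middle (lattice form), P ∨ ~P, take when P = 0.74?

0.74

~P = 1 − 0.74 = 0.26
P ∨ ~P = max(0.74, 0.26) = 0.74
(The value 0.74 < 1 shows this instance is not satisfied; not a Ł∞-tautology — its value is max(a, 1−a).)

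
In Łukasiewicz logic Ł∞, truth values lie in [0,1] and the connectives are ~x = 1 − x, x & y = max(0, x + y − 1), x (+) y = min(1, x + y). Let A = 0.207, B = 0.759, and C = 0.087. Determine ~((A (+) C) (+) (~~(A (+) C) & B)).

0.653

A (+) C = min(1, 0.207 + 0.087) = min(1, 0.294) = 0.294
~(A (+) C) = 1 − 0.294 = 0.706
~~(A (+) C) = 1 − 0.706 = 0.294
~~(A (+) C) & B = max(0, 0.294 + 0.759 − 1) = max(0, 0.053) = 0.053
(A (+) C) (+) (~~(A (+) C) & B) = min(1, 0.294 + 0.053) = min(1, 0.347) = 0.347
~((A (+) C) (+) (~~(A (+) C) & B)) = 1 − 0.347 = 0.653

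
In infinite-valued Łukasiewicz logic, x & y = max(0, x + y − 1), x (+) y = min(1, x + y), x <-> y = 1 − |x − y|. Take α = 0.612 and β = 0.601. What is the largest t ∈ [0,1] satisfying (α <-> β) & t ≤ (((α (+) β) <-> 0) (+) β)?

0.612

α <-> β = 1 − |0.612 − 0.601| = 1 − 0.011 = 0.989
So the left factor is α <-> β = 0.989.
α (+) β = min(1, 0.612 + 0.601) = min(1, 1.213) = 1.000
(α (+) β) <-> 0 = 1 − |1.000 − 0.000| = 1 − 1.000 = 0.000
((α (+) β) <-> 0) (+) β = min(1, 0.000 + 0.601) = min(1, 0.601) = 0.601
So the right-hand bound is ((α (+) β) <-> 0) (+) β = 0.601.
The residuum of the Łukasiewicz t-norm gives the supremum: min(1, 1 − 0.989 + 0.601).
1 − 0.989 + 0.601 = 0.612, so t = min(1, 0.612) = 0.612.
Check: 0.989 & 0.612 = max(0, 0.601) = 0.601 ≤ 0.601.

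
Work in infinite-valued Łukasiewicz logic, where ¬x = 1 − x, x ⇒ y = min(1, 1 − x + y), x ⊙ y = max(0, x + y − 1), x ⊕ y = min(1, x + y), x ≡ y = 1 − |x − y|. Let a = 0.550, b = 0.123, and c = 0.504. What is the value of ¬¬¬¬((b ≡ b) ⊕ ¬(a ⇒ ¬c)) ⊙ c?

b ≡ b = 1 − |0.123 − 0.123| = 1 − 0.000 = 1.000
¬c = 1 − 0.504 = 0.496
a ⇒ ¬c = min(1, 1 − 0.550 + 0.496) = min(1, 0.946) = 0.946
¬(a ⇒ ¬c) = 1 − 0.946 = 0.054
(b ≡ b) ⊕ ¬(a ⇒ ¬c) = min(1, 1.000 + 0.054) = min(1, 1.054) = 1.000
¬((b ≡ b) ⊕ ¬(a ⇒ ¬c)) = 1 − 1.000 = 0.000
¬¬((b ≡ b) ⊕ ¬(a ⇒ ¬c)) = 1 − 0.000 = 1.000
¬¬¬((b ≡ b) ⊕ ¬(a ⇒ ¬c)) = 1 − 1.000 = 0.000
¬¬¬¬((b ≡ b) ⊕ ¬(a ⇒ ¬c)) = 1 − 0.000 = 1.000
¬¬¬¬((b ≡ b) ⊕ ¬(a ⇒ ¬c)) ⊙ c = max(0, 1.000 + 0.504 − 1) = max(0, 0.504) = 0.504

0.504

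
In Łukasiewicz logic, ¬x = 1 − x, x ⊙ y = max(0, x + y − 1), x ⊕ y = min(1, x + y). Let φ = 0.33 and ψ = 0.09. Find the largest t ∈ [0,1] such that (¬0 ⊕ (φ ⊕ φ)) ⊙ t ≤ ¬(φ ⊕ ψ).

0.58

¬0 = 1 − 0.00 = 1.00
φ ⊕ φ = min(1, 0.33 + 0.33) = min(1, 0.66) = 0.66
¬0 ⊕ (φ ⊕ φ) = min(1, 1.00 + 0.66) = min(1, 1.66) = 1.00
So the left factor is ¬0 ⊕ (φ ⊕ φ) = 1.00.
φ ⊕ ψ = min(1, 0.33 + 0.09) = min(1, 0.42) = 0.42
¬(φ ⊕ ψ) = 1 − 0.42 = 0.58
So the right-hand bound is ¬(φ ⊕ ψ) = 0.58.
The residuum of the Łukasiewicz t-norm gives the supremum: min(1, 1 − 1.00 + 0.58).
1 − 1.00 + 0.58 = 0.58, so t = min(1, 0.58) = 0.58.
Check: 1.00 ⊙ 0.58 = max(0, 0.58) = 0.58 ≤ 0.58.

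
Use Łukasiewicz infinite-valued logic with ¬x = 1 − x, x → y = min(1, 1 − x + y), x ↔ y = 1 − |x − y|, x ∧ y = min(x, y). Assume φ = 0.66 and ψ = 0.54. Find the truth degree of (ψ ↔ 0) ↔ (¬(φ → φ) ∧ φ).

0.54

ψ ↔ 0 = 1 − |0.54 − 0.00| = 1 − 0.54 = 0.46
φ → φ = min(1, 1 − 0.66 + 0.66) = min(1, 1.00) = 1.00
¬(φ → φ) = 1 − 1.00 = 0.00
¬(φ → φ) ∧ φ = min(0.00, 0.66) = 0.00
(ψ ↔ 0) ↔ (¬(φ → φ) ∧ φ) = 1 − |0.46 − 0.00| = 1 − 0.46 = 0.54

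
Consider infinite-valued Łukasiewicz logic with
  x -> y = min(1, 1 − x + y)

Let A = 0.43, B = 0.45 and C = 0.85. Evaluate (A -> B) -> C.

A -> B = min(1, 1 − 0.43 + 0.45) = min(1, 1.02) = 1.00
(A -> B) -> C = min(1, 1 − 1.00 + 0.85) = min(1, 0.85) = 0.85

0.85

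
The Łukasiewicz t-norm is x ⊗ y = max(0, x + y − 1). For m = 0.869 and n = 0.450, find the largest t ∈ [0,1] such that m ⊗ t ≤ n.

The residuum of the Łukasiewicz t-norm gives the supremum: min(1, 1 − 0.869 + 0.450).
1 − 0.869 + 0.450 = 0.581, so t = min(1, 0.581) = 0.581.
Check: 0.869 ⊗ 0.581 = max(0, 0.450) = 0.450 ≤ 0.450.

0.581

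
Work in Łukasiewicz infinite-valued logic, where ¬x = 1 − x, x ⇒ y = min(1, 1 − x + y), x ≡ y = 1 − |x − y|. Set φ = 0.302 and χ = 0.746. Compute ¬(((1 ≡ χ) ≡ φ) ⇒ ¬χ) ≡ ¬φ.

0.604

1 ≡ χ = 1 − |1.000 − 0.746| = 1 − 0.254 = 0.746
(1 ≡ χ) ≡ φ = 1 − |0.746 − 0.302| = 1 − 0.444 = 0.556
¬χ = 1 − 0.746 = 0.254
((1 ≡ χ) ≡ φ) ⇒ ¬χ = min(1, 1 − 0.556 + 0.254) = min(1, 0.698) = 0.698
¬(((1 ≡ χ) ≡ φ) ⇒ ¬χ) = 1 − 0.698 = 0.302
¬φ = 1 − 0.302 = 0.698
¬(((1 ≡ χ) ≡ φ) ⇒ ¬χ) ≡ ¬φ = 1 − |0.302 − 0.698| = 1 − 0.396 = 0.604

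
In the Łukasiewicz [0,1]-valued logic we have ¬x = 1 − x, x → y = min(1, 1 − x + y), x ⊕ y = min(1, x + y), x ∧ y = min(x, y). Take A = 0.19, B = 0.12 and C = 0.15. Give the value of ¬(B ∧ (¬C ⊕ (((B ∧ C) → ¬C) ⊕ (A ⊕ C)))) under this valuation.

¬C = 1 − 0.15 = 0.85
B ∧ C = min(0.12, 0.15) = 0.12
(B ∧ C) → ¬C = min(1, 1 − 0.12 + 0.85) = min(1, 1.73) = 1.00
A ⊕ C = min(1, 0.19 + 0.15) = min(1, 0.34) = 0.34
((B ∧ C) → ¬C) ⊕ (A ⊕ C) = min(1, 1.00 + 0.34) = min(1, 1.34) = 1.00
¬C ⊕ (((B ∧ C) → ¬C) ⊕ (A ⊕ C)) = min(1, 0.85 + 1.00) = min(1, 1.85) = 1.00
B ∧ (¬C ⊕ (((B ∧ C) → ¬C) ⊕ (A ⊕ C))) = min(0.12, 1.00) = 0.12
¬(B ∧ (¬C ⊕ (((B ∧ C) → ¬C) ⊕ (A ⊕ C)))) = 1 − 0.12 = 0.88

0.88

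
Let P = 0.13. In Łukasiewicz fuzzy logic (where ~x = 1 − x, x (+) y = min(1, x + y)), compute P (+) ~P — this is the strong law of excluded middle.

~P = 1 − 0.13 = 0.87
P (+) ~P = min(1, 0.13 + 0.87) = min(1, 1.00) = 1.00
(As expected: always 1 in Ł∞ since a ⊕ (1−a) = 1.)

1.00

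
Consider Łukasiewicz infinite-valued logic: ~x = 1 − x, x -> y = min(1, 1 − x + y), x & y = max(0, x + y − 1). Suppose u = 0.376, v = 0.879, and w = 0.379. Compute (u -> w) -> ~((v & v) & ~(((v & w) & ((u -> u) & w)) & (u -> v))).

u -> w = min(1, 1 − 0.376 + 0.379) = min(1, 1.003) = 1.000
v & v = max(0, 0.879 + 0.879 − 1) = max(0, 0.758) = 0.758
v & w = max(0, 0.879 + 0.379 − 1) = max(0, 0.258) = 0.258
u -> u = min(1, 1 − 0.376 + 0.376) = min(1, 1.000) = 1.000
(u -> u) & w = max(0, 1.000 + 0.379 − 1) = max(0, 0.379) = 0.379
(v & w) & ((u -> u) & w) = max(0, 0.258 + 0.379 − 1) = max(0, -0.363) = 0.000
u -> v = min(1, 1 − 0.376 + 0.879) = min(1, 1.503) = 1.000
((v & w) & ((u -> u) & w)) & (u -> v) = max(0, 0.000 + 1.000 − 1) = max(0, 0.000) = 0.000
~(((v & w) & ((u -> u) & w)) & (u -> v)) = 1 − 0.000 = 1.000
(v & v) & ~(((v & w) & ((u -> u) & w)) & (u -> v)) = max(0, 0.758 + 1.000 − 1) = max(0, 0.758) = 0.758
~((v & v) & ~(((v & w) & ((u -> u) & w)) & (u -> v))) = 1 − 0.758 = 0.242
(u -> w) -> ~((v & v) & ~(((v & w) & ((u -> u) & w)) & (u -> v))) = min(1, 1 − 1.000 + 0.242) = min(1, 0.242) = 0.242

0.242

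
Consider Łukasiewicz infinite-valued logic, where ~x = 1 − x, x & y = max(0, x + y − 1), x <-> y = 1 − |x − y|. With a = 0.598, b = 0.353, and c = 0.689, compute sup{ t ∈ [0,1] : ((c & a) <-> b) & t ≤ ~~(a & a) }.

0.262

c & a = max(0, 0.689 + 0.598 − 1) = max(0, 0.287) = 0.287
(c & a) <-> b = 1 − |0.287 − 0.353| = 1 − 0.066 = 0.934
So the left factor is (c & a) <-> b = 0.934.
a & a = max(0, 0.598 + 0.598 − 1) = max(0, 0.196) = 0.196
~(a & a) = 1 − 0.196 = 0.804
~~(a & a) = 1 − 0.804 = 0.196
So the right-hand bound is ~~(a & a) = 0.196.
The residuum of the Łukasiewicz t-norm gives the supremum: min(1, 1 − 0.934 + 0.196).
1 − 0.934 + 0.196 = 0.262, so t = min(1, 0.262) = 0.262.
Check: 0.934 & 0.262 = max(0, 0.196) = 0.196 ≤ 0.196.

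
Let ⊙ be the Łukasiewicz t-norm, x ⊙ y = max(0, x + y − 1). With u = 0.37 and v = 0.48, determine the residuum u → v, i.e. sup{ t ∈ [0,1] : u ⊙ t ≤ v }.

1.00

The residuum of the Łukasiewicz t-norm gives the supremum: min(1, 1 − 0.37 + 0.48).
1 − 0.37 + 0.48 = 1.11, so t = min(1, 1.11) = 1.00.
Check: 0.37 ⊙ 1.00 = max(0, 0.37) = 0.37 ≤ 0.48.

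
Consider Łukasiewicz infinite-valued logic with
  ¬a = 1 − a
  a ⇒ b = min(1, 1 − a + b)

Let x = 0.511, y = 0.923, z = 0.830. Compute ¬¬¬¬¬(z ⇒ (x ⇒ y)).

x ⇒ y = min(1, 1 − 0.511 + 0.923) = min(1, 1.412) = 1.000
z ⇒ (x ⇒ y) = min(1, 1 − 0.830 + 1.000) = min(1, 1.170) = 1.000
¬(z ⇒ (x ⇒ y)) = 1 − 1.000 = 0.000
¬¬(z ⇒ (x ⇒ y)) = 1 − 0.000 = 1.000
¬¬¬(z ⇒ (x ⇒ y)) = 1 − 1.000 = 0.000
¬¬¬¬(z ⇒ (x ⇒ y)) = 1 − 0.000 = 1.000
¬¬¬¬¬(z ⇒ (x ⇒ y)) = 1 − 1.000 = 0.000

0.000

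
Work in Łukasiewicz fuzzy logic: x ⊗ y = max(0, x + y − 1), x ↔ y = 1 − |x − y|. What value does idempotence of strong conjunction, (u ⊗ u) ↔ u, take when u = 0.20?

0.80

u ⊗ u = max(0, 0.20 + 0.20 − 1) = max(0, -0.60) = 0.00
(u ⊗ u) ↔ u = 1 − |0.00 − 0.20| = 1 − 0.20 = 0.80
(The value 0.80 < 1 shows this instance is not satisfied; fails in Ł∞ since a ⊗ a = max(0, 2a−1) ≠ a in general.)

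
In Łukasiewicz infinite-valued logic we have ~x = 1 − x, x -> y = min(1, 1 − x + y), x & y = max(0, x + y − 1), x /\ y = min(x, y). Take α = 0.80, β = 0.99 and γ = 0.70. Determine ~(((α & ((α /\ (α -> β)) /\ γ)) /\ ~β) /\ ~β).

0.99

α -> β = min(1, 1 − 0.80 + 0.99) = min(1, 1.19) = 1.00
α /\ (α -> β) = min(0.80, 1.00) = 0.80
(α /\ (α -> β)) /\ γ = min(0.80, 0.70) = 0.70
α & ((α /\ (α -> β)) /\ γ) = max(0, 0.80 + 0.70 − 1) = max(0, 0.50) = 0.50
~β = 1 − 0.99 = 0.01
(α & ((α /\ (α -> β)) /\ γ)) /\ ~β = min(0.50, 0.01) = 0.01
((α & ((α /\ (α -> β)) /\ γ)) /\ ~β) /\ ~β = min(0.01, 0.01) = 0.01
~(((α & ((α /\ (α -> β)) /\ γ)) /\ ~β) /\ ~β) = 1 − 0.01 = 0.99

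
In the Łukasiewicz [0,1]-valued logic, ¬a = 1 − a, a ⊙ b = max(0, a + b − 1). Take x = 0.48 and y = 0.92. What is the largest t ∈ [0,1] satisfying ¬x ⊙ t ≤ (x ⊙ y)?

0.88

¬x = 1 − 0.48 = 0.52
So the left factor is ¬x = 0.52.
x ⊙ y = max(0, 0.48 + 0.92 − 1) = max(0, 0.40) = 0.40
So the right-hand bound is x ⊙ y = 0.40.
The residuum of the Łukasiewicz t-norm gives the supremum: min(1, 1 − 0.52 + 0.40).
1 − 0.52 + 0.40 = 0.88, so t = min(1, 0.88) = 0.88.
Check: 0.52 ⊙ 0.88 = max(0, 0.40) = 0.40 ≤ 0.40.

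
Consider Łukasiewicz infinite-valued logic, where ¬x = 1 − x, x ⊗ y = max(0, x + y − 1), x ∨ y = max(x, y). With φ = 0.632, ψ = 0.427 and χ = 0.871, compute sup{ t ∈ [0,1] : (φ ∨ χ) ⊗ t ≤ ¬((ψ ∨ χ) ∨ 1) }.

φ ∨ χ = max(0.632, 0.871) = 0.871
So the left factor is φ ∨ χ = 0.871.
ψ ∨ χ = max(0.427, 0.871) = 0.871
(ψ ∨ χ) ∨ 1 = max(0.871, 1.000) = 1.000
¬((ψ ∨ χ) ∨ 1) = 1 − 1.000 = 0.000
So the right-hand bound is ¬((ψ ∨ χ) ∨ 1) = 0.000.
The residuum of the Łukasiewicz t-norm gives the supremum: min(1, 1 − 0.871 + 0.000).
1 − 0.871 + 0.000 = 0.129, so t = min(1, 0.129) = 0.129.
Check: 0.871 ⊗ 0.129 = max(0, 0.000) = 0.000 ≤ 0.000.

0.129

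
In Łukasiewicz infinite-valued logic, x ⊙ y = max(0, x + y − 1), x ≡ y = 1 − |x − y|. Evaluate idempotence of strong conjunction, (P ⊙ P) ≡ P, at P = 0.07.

P ⊙ P = max(0, 0.07 + 0.07 − 1) = max(0, -0.86) = 0.00
(P ⊙ P) ≡ P = 1 − |0.00 − 0.07| = 1 − 0.07 = 0.93
(The value 0.93 < 1 shows this instance is not satisfied; fails in Ł∞ since a ⊗ a = max(0, 2a−1) ≠ a in general.)

0.93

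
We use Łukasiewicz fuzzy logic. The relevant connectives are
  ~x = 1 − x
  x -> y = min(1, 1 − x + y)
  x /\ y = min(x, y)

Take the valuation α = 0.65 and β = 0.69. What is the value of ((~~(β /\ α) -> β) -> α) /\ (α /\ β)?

β /\ α = min(0.69, 0.65) = 0.65
~(β /\ α) = 1 − 0.65 = 0.35
~~(β /\ α) = 1 − 0.35 = 0.65
~~(β /\ α) -> β = min(1, 1 − 0.65 + 0.69) = min(1, 1.04) = 1.00
(~~(β /\ α) -> β) -> α = min(1, 1 − 1.00 + 0.65) = min(1, 0.65) = 0.65
α /\ β = min(0.65, 0.69) = 0.65
((~~(β /\ α) -> β) -> α) /\ (α /\ β) = min(0.65, 0.65) = 0.65

0.65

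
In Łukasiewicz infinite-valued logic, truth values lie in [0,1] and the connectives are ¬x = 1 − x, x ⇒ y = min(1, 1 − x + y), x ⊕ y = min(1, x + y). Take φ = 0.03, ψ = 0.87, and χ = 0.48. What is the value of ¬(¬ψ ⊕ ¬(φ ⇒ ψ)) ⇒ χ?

0.61

¬ψ = 1 − 0.87 = 0.13
φ ⇒ ψ = min(1, 1 − 0.03 + 0.87) = min(1, 1.84) = 1.00
¬(φ ⇒ ψ) = 1 − 1.00 = 0.00
¬ψ ⊕ ¬(φ ⇒ ψ) = min(1, 0.13 + 0.00) = min(1, 0.13) = 0.13
¬(¬ψ ⊕ ¬(φ ⇒ ψ)) = 1 − 0.13 = 0.87
¬(¬ψ ⊕ ¬(φ ⇒ ψ)) ⇒ χ = min(1, 1 − 0.87 + 0.48) = min(1, 0.61) = 0.61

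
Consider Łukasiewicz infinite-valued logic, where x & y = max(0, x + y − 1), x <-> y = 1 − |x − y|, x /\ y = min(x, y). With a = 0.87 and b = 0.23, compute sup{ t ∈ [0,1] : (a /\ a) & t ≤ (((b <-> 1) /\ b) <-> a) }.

a /\ a = min(0.87, 0.87) = 0.87
So the left factor is a /\ a = 0.87.
b <-> 1 = 1 − |0.23 − 1.00| = 1 − 0.77 = 0.23
(b <-> 1) /\ b = min(0.23, 0.23) = 0.23
((b <-> 1) /\ b) <-> a = 1 − |0.23 − 0.87| = 1 − 0.64 = 0.36
So the right-hand bound is ((b <-> 1) /\ b) <-> a = 0.36.
The residuum of the Łukasiewicz t-norm gives the supremum: min(1, 1 − 0.87 + 0.36).
1 − 0.87 + 0.36 = 0.49, so t = min(1, 0.49) = 0.49.
Check: 0.87 & 0.49 = max(0, 0.36) = 0.36 ≤ 0.36.

0.49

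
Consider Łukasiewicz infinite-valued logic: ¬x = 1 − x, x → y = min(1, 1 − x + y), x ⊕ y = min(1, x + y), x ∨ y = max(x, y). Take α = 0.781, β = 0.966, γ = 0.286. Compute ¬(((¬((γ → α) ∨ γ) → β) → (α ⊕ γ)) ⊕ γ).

γ → α = min(1, 1 − 0.286 + 0.781) = min(1, 1.495) = 1.000
(γ → α) ∨ γ = max(1.000, 0.286) = 1.000
¬((γ → α) ∨ γ) = 1 − 1.000 = 0.000
¬((γ → α) ∨ γ) → β = min(1, 1 − 0.000 + 0.966) = min(1, 1.966) = 1.000
α ⊕ γ = min(1, 0.781 + 0.286) = min(1, 1.067) = 1.000
(¬((γ → α) ∨ γ) → β) → (α ⊕ γ) = min(1, 1 − 1.000 + 1.000) = min(1, 1.000) = 1.000
((¬((γ → α) ∨ γ) → β) → (α ⊕ γ)) ⊕ γ = min(1, 1.000 + 0.286) = min(1, 1.286) = 1.000
¬(((¬((γ → α) ∨ γ) → β) → (α ⊕ γ)) ⊕ γ) = 1 − 1.000 = 0.000

0.000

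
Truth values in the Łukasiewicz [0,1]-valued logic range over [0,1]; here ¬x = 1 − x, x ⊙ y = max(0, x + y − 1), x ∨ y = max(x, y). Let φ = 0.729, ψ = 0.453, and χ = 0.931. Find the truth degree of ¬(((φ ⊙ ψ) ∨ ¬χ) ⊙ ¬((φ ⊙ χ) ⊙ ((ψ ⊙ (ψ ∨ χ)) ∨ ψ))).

φ ⊙ ψ = max(0, 0.729 + 0.453 − 1) = max(0, 0.182) = 0.182
¬χ = 1 − 0.931 = 0.069
(φ ⊙ ψ) ∨ ¬χ = max(0.182, 0.069) = 0.182
φ ⊙ χ = max(0, 0.729 + 0.931 − 1) = max(0, 0.660) = 0.660
ψ ∨ χ = max(0.453, 0.931) = 0.931
ψ ⊙ (ψ ∨ χ) = max(0, 0.453 + 0.931 − 1) = max(0, 0.384) = 0.384
(ψ ⊙ (ψ ∨ χ)) ∨ ψ = max(0.384, 0.453) = 0.453
(φ ⊙ χ) ⊙ ((ψ ⊙ (ψ ∨ χ)) ∨ ψ) = max(0, 0.660 + 0.453 − 1) = max(0, 0.113) = 0.113
¬((φ ⊙ χ) ⊙ ((ψ ⊙ (ψ ∨ χ)) ∨ ψ)) = 1 − 0.113 = 0.887
((φ ⊙ ψ) ∨ ¬χ) ⊙ ¬((φ ⊙ χ) ⊙ ((ψ ⊙ (ψ ∨ χ)) ∨ ψ)) = max(0, 0.182 + 0.887 − 1) = max(0, 0.069) = 0.069
¬(((φ ⊙ ψ) ∨ ¬χ) ⊙ ¬((φ ⊙ χ) ⊙ ((ψ ⊙ (ψ ∨ χ)) ∨ ψ))) = 1 − 0.069 = 0.931

0.931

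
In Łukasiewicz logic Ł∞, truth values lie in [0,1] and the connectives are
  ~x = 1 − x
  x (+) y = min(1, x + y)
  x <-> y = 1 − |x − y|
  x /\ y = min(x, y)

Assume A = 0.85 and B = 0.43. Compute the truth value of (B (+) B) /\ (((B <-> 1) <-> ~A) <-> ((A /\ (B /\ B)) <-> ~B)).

0.86

B (+) B = min(1, 0.43 + 0.43) = min(1, 0.86) = 0.86
B <-> 1 = 1 − |0.43 − 1.00| = 1 − 0.57 = 0.43
~A = 1 − 0.85 = 0.15
(B <-> 1) <-> ~A = 1 − |0.43 − 0.15| = 1 − 0.28 = 0.72
B /\ B = min(0.43, 0.43) = 0.43
A /\ (B /\ B) = min(0.85, 0.43) = 0.43
~B = 1 − 0.43 = 0.57
(A /\ (B /\ B)) <-> ~B = 1 − |0.43 − 0.57| = 1 − 0.14 = 0.86
((B <-> 1) <-> ~A) <-> ((A /\ (B /\ B)) <-> ~B) = 1 − |0.72 − 0.86| = 1 − 0.14 = 0.86
(B (+) B) /\ (((B <-> 1) <-> ~A) <-> ((A /\ (B /\ B)) <-> ~B)) = min(0.86, 0.86) = 0.86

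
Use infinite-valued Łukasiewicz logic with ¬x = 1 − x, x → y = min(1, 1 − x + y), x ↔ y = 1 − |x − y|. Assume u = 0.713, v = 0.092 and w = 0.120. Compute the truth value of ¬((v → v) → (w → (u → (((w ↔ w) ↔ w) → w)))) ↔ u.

v → v = min(1, 1 − 0.092 + 0.092) = min(1, 1.000) = 1.000
w ↔ w = 1 − |0.120 − 0.120| = 1 − 0.000 = 1.000
(w ↔ w) ↔ w = 1 − |1.000 − 0.120| = 1 − 0.880 = 0.120
((w ↔ w) ↔ w) → w = min(1, 1 − 0.120 + 0.120) = min(1, 1.000) = 1.000
u → (((w ↔ w) ↔ w) → w) = min(1, 1 − 0.713 + 1.000) = min(1, 1.287) = 1.000
w → (u → (((w ↔ w) ↔ w) → w)) = min(1, 1 − 0.120 + 1.000) = min(1, 1.880) = 1.000
(v → v) → (w → (u → (((w ↔ w) ↔ w) → w))) = min(1, 1 − 1.000 + 1.000) = min(1, 1.000) = 1.000
¬((v → v) → (w → (u → (((w ↔ w) ↔ w) → w)))) = 1 − 1.000 = 0.000
¬((v → v) → (w → (u → (((w ↔ w) ↔ w) → w)))) ↔ u = 1 − |0.000 − 0.713| = 1 − 0.713 = 0.287

0.287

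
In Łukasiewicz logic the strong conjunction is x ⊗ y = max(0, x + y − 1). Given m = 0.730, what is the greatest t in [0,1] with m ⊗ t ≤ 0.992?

The residuum of the Łukasiewicz t-norm gives the supremum: min(1, 1 − 0.730 + 0.992).
1 − 0.730 + 0.992 = 1.262, so t = min(1, 1.262) = 1.000.
Check: 0.730 ⊗ 1.000 = max(0, 0.730) = 0.730 ≤ 0.992.

1.000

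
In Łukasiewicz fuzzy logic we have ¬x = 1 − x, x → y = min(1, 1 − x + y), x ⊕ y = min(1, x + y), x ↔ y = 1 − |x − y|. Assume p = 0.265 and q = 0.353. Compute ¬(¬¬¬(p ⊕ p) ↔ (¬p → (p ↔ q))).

0.530

p ⊕ p = min(1, 0.265 + 0.265) = min(1, 0.530) = 0.530
¬(p ⊕ p) = 1 − 0.530 = 0.470
¬¬(p ⊕ p) = 1 − 0.470 = 0.530
¬¬¬(p ⊕ p) = 1 − 0.530 = 0.470
¬p = 1 − 0.265 = 0.735
p ↔ q = 1 − |0.265 − 0.353| = 1 − 0.088 = 0.912
¬p → (p ↔ q) = min(1, 1 − 0.735 + 0.912) = min(1, 1.177) = 1.000
¬¬¬(p ⊕ p) ↔ (¬p → (p ↔ q)) = 1 − |0.470 − 1.000| = 1 − 0.530 = 0.470
¬(¬¬¬(p ⊕ p) ↔ (¬p → (p ↔ q))) = 1 − 0.470 = 0.530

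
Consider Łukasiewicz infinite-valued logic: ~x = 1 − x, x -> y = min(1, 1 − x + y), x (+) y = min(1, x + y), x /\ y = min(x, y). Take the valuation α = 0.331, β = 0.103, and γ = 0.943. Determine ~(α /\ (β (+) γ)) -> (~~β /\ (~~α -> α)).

0.434

β (+) γ = min(1, 0.103 + 0.943) = min(1, 1.046) = 1.000
α /\ (β (+) γ) = min(0.331, 1.000) = 0.331
~(α /\ (β (+) γ)) = 1 − 0.331 = 0.669
~β = 1 − 0.103 = 0.897
~~β = 1 − 0.897 = 0.103
~α = 1 − 0.331 = 0.669
~~α = 1 − 0.669 = 0.331
~~α -> α = min(1, 1 − 0.331 + 0.331) = min(1, 1.000) = 1.000
~~β /\ (~~α -> α) = min(0.103, 1.000) = 0.103
~(α /\ (β (+) γ)) -> (~~β /\ (~~α -> α)) = min(1, 1 − 0.669 + 0.103) = min(1, 0.434) = 0.434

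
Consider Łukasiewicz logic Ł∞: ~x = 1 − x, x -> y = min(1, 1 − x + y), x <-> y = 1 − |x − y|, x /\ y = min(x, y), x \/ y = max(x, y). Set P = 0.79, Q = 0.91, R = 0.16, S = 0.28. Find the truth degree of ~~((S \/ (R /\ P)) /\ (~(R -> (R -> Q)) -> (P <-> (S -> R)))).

0.28

R /\ P = min(0.16, 0.79) = 0.16
S \/ (R /\ P) = max(0.28, 0.16) = 0.28
R -> Q = min(1, 1 − 0.16 + 0.91) = min(1, 1.75) = 1.00
R -> (R -> Q) = min(1, 1 − 0.16 + 1.00) = min(1, 1.84) = 1.00
~(R -> (R -> Q)) = 1 − 1.00 = 0.00
S -> R = min(1, 1 − 0.28 + 0.16) = min(1, 0.88) = 0.88
P <-> (S -> R) = 1 − |0.79 − 0.88| = 1 − 0.09 = 0.91
~(R -> (R -> Q)) -> (P <-> (S -> R)) = min(1, 1 − 0.00 + 0.91) = min(1, 1.91) = 1.00
(S \/ (R /\ P)) /\ (~(R -> (R -> Q)) -> (P <-> (S -> R))) = min(0.28, 1.00) = 0.28
~((S \/ (R /\ P)) /\ (~(R -> (R -> Q)) -> (P <-> (S -> R)))) = 1 − 0.28 = 0.72
~~((S \/ (R /\ P)) /\ (~(R -> (R -> Q)) -> (P <-> (S -> R)))) = 1 − 0.72 = 0.28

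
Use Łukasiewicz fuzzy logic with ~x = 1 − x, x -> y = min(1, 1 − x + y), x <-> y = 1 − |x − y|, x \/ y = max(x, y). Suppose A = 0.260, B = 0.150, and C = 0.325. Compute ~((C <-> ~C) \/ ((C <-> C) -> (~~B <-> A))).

0.110

~C = 1 − 0.325 = 0.675
C <-> ~C = 1 − |0.325 − 0.675| = 1 − 0.350 = 0.650
C <-> C = 1 − |0.325 − 0.325| = 1 − 0.000 = 1.000
~B = 1 − 0.150 = 0.850
~~B = 1 − 0.850 = 0.150
~~B <-> A = 1 − |0.150 − 0.260| = 1 − 0.110 = 0.890
(C <-> C) -> (~~B <-> A) = min(1, 1 − 1.000 + 0.890) = min(1, 0.890) = 0.890
(C <-> ~C) \/ ((C <-> C) -> (~~B <-> A)) = max(0.650, 0.890) = 0.890
~((C <-> ~C) \/ ((C <-> C) -> (~~B <-> A))) = 1 − 0.890 = 0.110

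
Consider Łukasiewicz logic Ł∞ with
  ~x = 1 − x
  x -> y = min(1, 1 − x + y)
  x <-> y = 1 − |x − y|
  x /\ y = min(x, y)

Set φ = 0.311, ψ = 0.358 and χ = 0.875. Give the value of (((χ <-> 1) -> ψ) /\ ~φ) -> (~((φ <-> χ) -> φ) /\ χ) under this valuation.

χ <-> 1 = 1 − |0.875 − 1.000| = 1 − 0.125 = 0.875
(χ <-> 1) -> ψ = min(1, 1 − 0.875 + 0.358) = min(1, 0.483) = 0.483
~φ = 1 − 0.311 = 0.689
((χ <-> 1) -> ψ) /\ ~φ = min(0.483, 0.689) = 0.483
φ <-> χ = 1 − |0.311 − 0.875| = 1 − 0.564 = 0.436
(φ <-> χ) -> φ = min(1, 1 − 0.436 + 0.311) = min(1, 0.875) = 0.875
~((φ <-> χ) -> φ) = 1 − 0.875 = 0.125
~((φ <-> χ) -> φ) /\ χ = min(0.125, 0.875) = 0.125
(((χ <-> 1) -> ψ) /\ ~φ) -> (~((φ <-> χ) -> φ) /\ χ) = min(1, 1 − 0.483 + 0.125) = min(1, 0.642) = 0.642

0.642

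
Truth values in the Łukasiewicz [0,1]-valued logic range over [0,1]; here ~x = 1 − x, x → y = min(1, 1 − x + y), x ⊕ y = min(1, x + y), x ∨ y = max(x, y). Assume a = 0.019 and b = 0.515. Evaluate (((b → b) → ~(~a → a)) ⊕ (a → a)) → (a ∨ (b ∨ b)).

0.515

b → b = min(1, 1 − 0.515 + 0.515) = min(1, 1.000) = 1.000
~a = 1 − 0.019 = 0.981
~a → a = min(1, 1 − 0.981 + 0.019) = min(1, 0.038) = 0.038
~(~a → a) = 1 − 0.038 = 0.962
(b → b) → ~(~a → a) = min(1, 1 − 1.000 + 0.962) = min(1, 0.962) = 0.962
a → a = min(1, 1 − 0.019 + 0.019) = min(1, 1.000) = 1.000
((b → b) → ~(~a → a)) ⊕ (a → a) = min(1, 0.962 + 1.000) = min(1, 1.962) = 1.000
b ∨ b = max(0.515, 0.515) = 0.515
a ∨ (b ∨ b) = max(0.019, 0.515) = 0.515
(((b → b) → ~(~a → a)) ⊕ (a → a)) → (a ∨ (b ∨ b)) = min(1, 1 − 1.000 + 0.515) = min(1, 0.515) = 0.515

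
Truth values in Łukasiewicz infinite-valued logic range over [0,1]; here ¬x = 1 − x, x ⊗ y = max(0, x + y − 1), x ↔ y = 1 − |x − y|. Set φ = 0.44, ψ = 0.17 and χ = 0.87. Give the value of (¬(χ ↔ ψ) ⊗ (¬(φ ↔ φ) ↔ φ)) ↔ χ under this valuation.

χ ↔ ψ = 1 − |0.87 − 0.17| = 1 − 0.70 = 0.30
¬(χ ↔ ψ) = 1 − 0.30 = 0.70
φ ↔ φ = 1 − |0.44 − 0.44| = 1 − 0.00 = 1.00
¬(φ ↔ φ) = 1 − 1.00 = 0.00
¬(φ ↔ φ) ↔ φ = 1 − |0.00 − 0.44| = 1 − 0.44 = 0.56
¬(χ ↔ ψ) ⊗ (¬(φ ↔ φ) ↔ φ) = max(0, 0.70 + 0.56 − 1) = max(0, 0.26) = 0.26
(¬(χ ↔ ψ) ⊗ (¬(φ ↔ φ) ↔ φ)) ↔ χ = 1 − |0.26 − 0.87| = 1 − 0.61 = 0.39

0.39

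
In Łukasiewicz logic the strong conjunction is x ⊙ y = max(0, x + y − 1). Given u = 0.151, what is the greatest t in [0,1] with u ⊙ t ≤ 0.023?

The residuum of the Łukasiewicz t-norm gives the supremum: min(1, 1 − 0.151 + 0.023).
1 − 0.151 + 0.023 = 0.872, so t = min(1, 0.872) = 0.872.
Check: 0.151 ⊙ 0.872 = max(0, 0.023) = 0.023 ≤ 0.023.

0.872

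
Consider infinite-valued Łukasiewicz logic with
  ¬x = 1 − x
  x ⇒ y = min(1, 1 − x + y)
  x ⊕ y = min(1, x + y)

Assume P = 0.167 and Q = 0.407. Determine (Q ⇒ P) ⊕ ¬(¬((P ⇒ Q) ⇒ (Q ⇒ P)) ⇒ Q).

0.760

Q ⇒ P = min(1, 1 − 0.407 + 0.167) = min(1, 0.760) = 0.760
P ⇒ Q = min(1, 1 − 0.167 + 0.407) = min(1, 1.240) = 1.000
(P ⇒ Q) ⇒ (Q ⇒ P) = min(1, 1 − 1.000 + 0.760) = min(1, 0.760) = 0.760
¬((P ⇒ Q) ⇒ (Q ⇒ P)) = 1 − 0.760 = 0.240
¬((P ⇒ Q) ⇒ (Q ⇒ P)) ⇒ Q = min(1, 1 − 0.240 + 0.407) = min(1, 1.167) = 1.000
¬(¬((P ⇒ Q) ⇒ (Q ⇒ P)) ⇒ Q) = 1 − 1.000 = 0.000
(Q ⇒ P) ⊕ ¬(¬((P ⇒ Q) ⇒ (Q ⇒ P)) ⇒ Q) = min(1, 0.760 + 0.000) = min(1, 0.760) = 0.760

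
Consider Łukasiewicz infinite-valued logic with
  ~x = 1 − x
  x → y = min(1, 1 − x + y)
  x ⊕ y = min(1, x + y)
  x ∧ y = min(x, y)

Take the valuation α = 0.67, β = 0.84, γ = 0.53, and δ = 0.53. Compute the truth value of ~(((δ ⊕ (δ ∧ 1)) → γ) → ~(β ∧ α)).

0.20

δ ∧ 1 = min(0.53, 1.00) = 0.53
δ ⊕ (δ ∧ 1) = min(1, 0.53 + 0.53) = min(1, 1.06) = 1.00
(δ ⊕ (δ ∧ 1)) → γ = min(1, 1 − 1.00 + 0.53) = min(1, 0.53) = 0.53
β ∧ α = min(0.84, 0.67) = 0.67
~(β ∧ α) = 1 − 0.67 = 0.33
((δ ⊕ (δ ∧ 1)) → γ) → ~(β ∧ α) = min(1, 1 − 0.53 + 0.33) = min(1, 0.80) = 0.80
~(((δ ⊕ (δ ∧ 1)) → γ) → ~(β ∧ α)) = 1 − 0.80 = 0.20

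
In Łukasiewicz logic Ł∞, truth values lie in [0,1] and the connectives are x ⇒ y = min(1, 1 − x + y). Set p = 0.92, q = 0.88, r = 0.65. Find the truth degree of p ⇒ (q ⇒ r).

q ⇒ r = min(1, 1 − 0.88 + 0.65) = min(1, 0.77) = 0.77
p ⇒ (q ⇒ r) = min(1, 1 − 0.92 + 0.77) = min(1, 0.85) = 0.85

0.85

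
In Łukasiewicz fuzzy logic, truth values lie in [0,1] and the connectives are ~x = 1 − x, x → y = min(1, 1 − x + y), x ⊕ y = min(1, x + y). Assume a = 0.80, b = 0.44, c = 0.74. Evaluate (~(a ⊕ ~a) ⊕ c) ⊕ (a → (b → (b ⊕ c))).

~a = 1 − 0.80 = 0.20
a ⊕ ~a = min(1, 0.80 + 0.20) = min(1, 1.00) = 1.00
~(a ⊕ ~a) = 1 − 1.00 = 0.00
~(a ⊕ ~a) ⊕ c = min(1, 0.00 + 0.74) = min(1, 0.74) = 0.74
b ⊕ c = min(1, 0.44 + 0.74) = min(1, 1.18) = 1.00
b → (b ⊕ c) = min(1, 1 − 0.44 + 1.00) = min(1, 1.56) = 1.00
a → (b → (b ⊕ c)) = min(1, 1 − 0.80 + 1.00) = min(1, 1.20) = 1.00
(~(a ⊕ ~a) ⊕ c) ⊕ (a → (b → (b ⊕ c))) = min(1, 0.74 + 1.00) = min(1, 1.74) = 1.00

1.00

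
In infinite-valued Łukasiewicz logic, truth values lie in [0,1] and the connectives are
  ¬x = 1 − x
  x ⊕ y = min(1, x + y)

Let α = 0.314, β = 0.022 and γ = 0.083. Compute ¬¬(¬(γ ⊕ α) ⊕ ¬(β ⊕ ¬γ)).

0.664

γ ⊕ α = min(1, 0.083 + 0.314) = min(1, 0.397) = 0.397
¬(γ ⊕ α) = 1 − 0.397 = 0.603
¬γ = 1 − 0.083 = 0.917
β ⊕ ¬γ = min(1, 0.022 + 0.917) = min(1, 0.939) = 0.939
¬(β ⊕ ¬γ) = 1 − 0.939 = 0.061
¬(γ ⊕ α) ⊕ ¬(β ⊕ ¬γ) = min(1, 0.603 + 0.061) = min(1, 0.664) = 0.664
¬(¬(γ ⊕ α) ⊕ ¬(β ⊕ ¬γ)) = 1 − 0.664 = 0.336
¬¬(¬(γ ⊕ α) ⊕ ¬(β ⊕ ¬γ)) = 1 − 0.336 = 0.664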